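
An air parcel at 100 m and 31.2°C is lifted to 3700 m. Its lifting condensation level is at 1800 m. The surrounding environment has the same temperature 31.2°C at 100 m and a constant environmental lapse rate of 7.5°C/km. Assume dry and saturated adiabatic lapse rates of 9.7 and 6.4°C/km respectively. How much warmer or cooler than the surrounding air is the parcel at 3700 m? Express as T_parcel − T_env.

-1.65°C (parcel cooler than environment)

Parcel:
  100 → 1800 m (dry, 9.7°C/km): ΔT = -9.7 × 1.7 = -16.49°C → T = 14.71°C
  1800 → 3700 m (saturated, 6.4°C/km): ΔT = -6.4 × 1.9 = -12.16°C → T = 2.55°C
Environment:
  100 → 3700 m (environment, 7.5°C/km): ΔT = -7.5 × 3.6 = -27°C → T = 4.2°C
T_parcel − T_env = 2.55 − 4.2 = -1.65°C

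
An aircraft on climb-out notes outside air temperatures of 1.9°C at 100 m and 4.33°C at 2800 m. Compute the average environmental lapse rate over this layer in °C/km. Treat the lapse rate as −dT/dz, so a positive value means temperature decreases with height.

-0.9°C/km

Γ = −ΔT/Δz = (1.9 − 4.33) / (2800 − 100) m
  = -2.43°C / 2.7 km = -0.9°C/km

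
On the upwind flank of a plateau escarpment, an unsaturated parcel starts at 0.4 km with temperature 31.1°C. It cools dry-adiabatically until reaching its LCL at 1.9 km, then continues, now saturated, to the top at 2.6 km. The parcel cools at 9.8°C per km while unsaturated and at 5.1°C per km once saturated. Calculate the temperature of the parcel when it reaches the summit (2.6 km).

12.83°C

Dry to 1900 m: -9.8 × 1.5 km = -14.7°C, so T = 16.4°C.
Saturated to 2600 m: -5.1 × 0.7 km = -3.57°C, so T = 12.83°C.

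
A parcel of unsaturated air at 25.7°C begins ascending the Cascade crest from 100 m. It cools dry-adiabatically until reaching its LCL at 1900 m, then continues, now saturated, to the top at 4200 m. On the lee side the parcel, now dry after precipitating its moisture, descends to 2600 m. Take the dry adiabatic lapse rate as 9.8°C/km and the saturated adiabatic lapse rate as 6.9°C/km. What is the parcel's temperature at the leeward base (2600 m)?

7.87°C

100 → 1900 m (dry, 9.8°C/km): ΔT = -9.8 × 1.8 = -17.64°C → T = 8.06°C
1900 → 4200 m (saturated, 6.9°C/km): ΔT = -6.9 × 2.3 = -15.87°C → T = -7.81°C
4200 → 2600 m (dry descent, 9.8°C/km): ΔT = +9.8 × 1.6 = +15.68°C → T = 7.87°C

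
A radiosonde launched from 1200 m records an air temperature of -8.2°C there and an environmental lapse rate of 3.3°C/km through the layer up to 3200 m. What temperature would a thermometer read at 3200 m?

-14.8°C

1200–3200 m, environmental: Δz = 2 km ⇒ ΔT = -6.6°C; T = -14.8°C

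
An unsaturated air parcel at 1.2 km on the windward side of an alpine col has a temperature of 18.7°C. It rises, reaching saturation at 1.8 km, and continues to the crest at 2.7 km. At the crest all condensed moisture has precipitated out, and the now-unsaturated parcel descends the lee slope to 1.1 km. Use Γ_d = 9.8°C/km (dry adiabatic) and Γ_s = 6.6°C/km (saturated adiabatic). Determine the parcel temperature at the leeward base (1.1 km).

From 1200 m to 1800 m (dry): cools by 9.8 × 0.6 = 5.88°C, giving 12.82°C.
From 1800 m to 2700 m (saturated): cools by 6.6 × 0.9 = 5.94°C, giving 6.88°C.
From 2700 m to 1100 m (dry descent): warms by 9.8 × 1.6 = 15.68°C, giving 22.56°C.

22.56°C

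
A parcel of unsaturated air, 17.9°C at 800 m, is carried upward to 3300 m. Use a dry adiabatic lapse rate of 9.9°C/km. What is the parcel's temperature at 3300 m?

-6.85°C

From 800 m to 3300 m (dry adiabatic): cools by 9.9 × 2.5 = 24.75°C, giving -6.85°C.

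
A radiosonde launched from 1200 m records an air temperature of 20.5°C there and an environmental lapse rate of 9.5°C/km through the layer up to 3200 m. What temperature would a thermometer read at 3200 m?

From 1200 m to 3200 m (environmental): cools by 9.5 × 2 = 19°C, giving 1.5°C.

1.5°C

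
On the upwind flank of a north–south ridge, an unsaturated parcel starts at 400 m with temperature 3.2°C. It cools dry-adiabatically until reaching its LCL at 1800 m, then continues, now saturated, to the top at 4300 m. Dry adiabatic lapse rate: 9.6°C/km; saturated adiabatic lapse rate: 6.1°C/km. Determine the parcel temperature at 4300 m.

-25.49°C

From 400 m to 1800 m (dry): cools by 9.6 × 1.4 = 13.44°C, giving -10.24°C.
From 1800 m to 4300 m (saturated): cools by 6.1 × 2.5 = 15.25°C, giving -25.49°C.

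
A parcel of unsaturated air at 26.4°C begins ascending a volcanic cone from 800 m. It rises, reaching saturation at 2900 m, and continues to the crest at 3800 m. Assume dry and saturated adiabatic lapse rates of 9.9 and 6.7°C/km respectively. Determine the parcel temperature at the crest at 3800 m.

-0.42°C

800 → 2900 m (dry, 9.9°C/km): ΔT = -9.9 × 2.1 = -20.79°C → T = 5.61°C
2900 → 3800 m (saturated, 6.7°C/km): ΔT = -6.7 × 0.9 = -6.03°C → T = -0.42°C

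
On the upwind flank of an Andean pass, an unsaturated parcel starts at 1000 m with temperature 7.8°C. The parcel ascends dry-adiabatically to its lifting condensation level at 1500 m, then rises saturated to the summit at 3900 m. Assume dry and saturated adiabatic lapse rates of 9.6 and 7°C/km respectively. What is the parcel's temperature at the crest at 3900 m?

From 1000 m to 1500 m (dry): cools by 9.6 × 0.5 = 4.8°C, giving 3°C.
From 1500 m to 3900 m (saturated): cools by 7 × 2.4 = 16.8°C, giving -13.8°C.

-13.8°C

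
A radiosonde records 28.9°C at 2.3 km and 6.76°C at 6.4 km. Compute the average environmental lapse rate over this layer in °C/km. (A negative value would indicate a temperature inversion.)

Γ = −ΔT/Δz = (28.9 − 6.76) / (6400 − 2300) m
  = 22.14°C / 4.1 km = 5.4°C/km

5.4°C/km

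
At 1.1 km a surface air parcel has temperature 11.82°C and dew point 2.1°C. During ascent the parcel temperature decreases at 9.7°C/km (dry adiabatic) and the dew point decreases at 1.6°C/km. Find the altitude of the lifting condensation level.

2.3 km

T and T_d converge at 9.7 − 1.6 = 8.1°C per km
Height above start = (11.82 − 2.1) / 8.1 = 1.2 km
LCL altitude = 1100 m + 1200 m = 2300 m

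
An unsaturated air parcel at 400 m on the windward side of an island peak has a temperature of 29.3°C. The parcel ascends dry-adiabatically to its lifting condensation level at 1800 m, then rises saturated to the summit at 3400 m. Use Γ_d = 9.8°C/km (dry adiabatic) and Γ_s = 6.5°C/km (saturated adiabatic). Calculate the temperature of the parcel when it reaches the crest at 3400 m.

5.18°C

Dry to 1800 m: -9.8 × 1.4 km = -13.72°C, so T = 15.58°C.
Saturated to 3400 m: -6.5 × 1.6 km = -10.4°C, so T = 5.18°C.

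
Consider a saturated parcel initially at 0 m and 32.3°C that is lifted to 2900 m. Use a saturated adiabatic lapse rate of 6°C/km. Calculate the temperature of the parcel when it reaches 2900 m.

14.9°C

0–2900 m, saturated adiabatic: Δz = 2.9 km ⇒ ΔT = -17.4°C; T = 14.9°C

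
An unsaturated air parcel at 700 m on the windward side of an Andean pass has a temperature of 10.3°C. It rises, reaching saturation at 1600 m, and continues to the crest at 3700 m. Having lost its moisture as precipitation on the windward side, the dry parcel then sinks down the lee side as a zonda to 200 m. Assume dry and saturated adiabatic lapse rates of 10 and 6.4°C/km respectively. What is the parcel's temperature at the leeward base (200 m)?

22.86°C

700 → 1600 m (dry, 10°C/km): ΔT = -10 × 0.9 = -9°C → T = 1.3°C
1600 → 3700 m (saturated, 6.4°C/km): ΔT = -6.4 × 2.1 = -13.44°C → T = -12.14°C
3700 → 200 m (dry descent, 10°C/km): ΔT = +10 × 3.5 = +35°C → T = 22.86°C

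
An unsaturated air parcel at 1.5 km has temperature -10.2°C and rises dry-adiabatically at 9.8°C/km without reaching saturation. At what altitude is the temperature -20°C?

2.5 km

Height above start = (-10.2 − (-20)) / 9.8 = 1 km
Altitude = 1500 m + 1000 m = 2500 m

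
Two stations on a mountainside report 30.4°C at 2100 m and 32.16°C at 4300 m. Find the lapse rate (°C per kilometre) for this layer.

Γ = −ΔT/Δz = (30.4 − 32.16) / (4300 − 2100) m
  = -1.76°C / 2.2 km = -0.8°C/km

-0.8°C/km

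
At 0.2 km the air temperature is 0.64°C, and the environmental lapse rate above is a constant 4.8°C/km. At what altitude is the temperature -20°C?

4.5 km

Height above start = (0.64 − (-20)) / 4.8 = 4.3 km
Altitude = 200 m + 4300 m = 4500 m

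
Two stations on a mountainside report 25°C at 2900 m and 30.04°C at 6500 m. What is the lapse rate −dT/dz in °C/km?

Γ = −ΔT/Δz = (25 − 30.04) / (6500 − 2900) m
  = -5.04°C / 3.6 km = -1.4°C/km

-1.4°C/km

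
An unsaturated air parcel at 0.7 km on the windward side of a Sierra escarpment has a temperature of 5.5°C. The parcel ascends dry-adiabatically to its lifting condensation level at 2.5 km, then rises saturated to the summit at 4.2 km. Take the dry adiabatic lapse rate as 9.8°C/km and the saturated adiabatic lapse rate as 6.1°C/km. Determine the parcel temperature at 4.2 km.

-22.51°C

700–2500 m, dry: Δz = 1.8 km ⇒ ΔT = -17.64°C; T = -12.14°C
2500–4200 m, saturated: Δz = 1.7 km ⇒ ΔT = -10.37°C; T = -22.51°C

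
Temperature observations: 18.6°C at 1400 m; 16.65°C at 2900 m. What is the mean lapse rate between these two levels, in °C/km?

1.3°C/km

Γ = −ΔT/Δz = (18.6 − 16.65) / (2900 − 1400) m
  = 1.95°C / 1.5 km = 1.3°C/km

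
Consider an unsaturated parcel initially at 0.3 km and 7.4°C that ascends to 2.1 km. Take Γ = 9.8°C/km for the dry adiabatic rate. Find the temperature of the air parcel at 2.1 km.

300 → 2100 m (dry adiabatic, 9.8°C/km): ΔT = -9.8 × 1.8 = -17.64°C → T = -10.24°C

-10.24°C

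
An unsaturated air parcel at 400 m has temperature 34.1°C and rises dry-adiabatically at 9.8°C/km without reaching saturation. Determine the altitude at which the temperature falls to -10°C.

4900 m

Height above start = (34.1 − (-10)) / 9.8 = 4.5 km
Altitude = 400 m + 4500 m = 4900 m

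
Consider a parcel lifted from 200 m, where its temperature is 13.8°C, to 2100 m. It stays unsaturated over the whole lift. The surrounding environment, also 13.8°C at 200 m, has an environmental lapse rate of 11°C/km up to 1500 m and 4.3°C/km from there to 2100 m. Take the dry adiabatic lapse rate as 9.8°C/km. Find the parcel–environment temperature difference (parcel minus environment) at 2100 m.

-1.74°C (parcel cooler than environment)

Parcel:
  Dry to 2100 m: -9.8 × 1.9 km = -18.62°C, so T = -4.82°C.
Environment:
  Environment, lower layer to 1500 m: -11 × 1.3 km = -14.3°C, so T = -0.5°C.
  Environment, upper layer to 2100 m: -4.3 × 0.6 km = -2.58°C, so T = -3.08°C.
T_parcel − T_env = -4.82 − (-3.08) = -1.74°C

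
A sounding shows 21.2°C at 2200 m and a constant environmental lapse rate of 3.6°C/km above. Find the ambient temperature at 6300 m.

6.44°C

2200 → 6300 m (environmental, 3.6°C/km): ΔT = -3.6 × 4.1 = -14.76°C → T = 6.44°C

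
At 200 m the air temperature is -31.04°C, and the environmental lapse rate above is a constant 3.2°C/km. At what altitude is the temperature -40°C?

Height above start = (-31.04 − (-40)) / 3.2 = 2.8 km
Altitude = 200 m + 2800 m = 3000 m

3000 m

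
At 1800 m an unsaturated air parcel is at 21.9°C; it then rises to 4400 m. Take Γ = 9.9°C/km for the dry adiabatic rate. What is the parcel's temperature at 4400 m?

1800 → 4400 m (dry adiabatic, 9.9°C/km): ΔT = -9.9 × 2.6 = -25.74°C → T = -3.84°C

-3.84°C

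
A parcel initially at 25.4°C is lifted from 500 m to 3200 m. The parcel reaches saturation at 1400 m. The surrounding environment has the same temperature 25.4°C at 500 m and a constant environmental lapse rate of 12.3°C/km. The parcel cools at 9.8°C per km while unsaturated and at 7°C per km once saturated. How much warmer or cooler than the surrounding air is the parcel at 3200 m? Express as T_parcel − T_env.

Parcel:
  500 → 1400 m (dry, 9.8°C/km): ΔT = -9.8 × 0.9 = -8.82°C → T = 16.58°C
  1400 → 3200 m (saturated, 7°C/km): ΔT = -7 × 1.8 = -12.6°C → T = 3.98°C
Environment:
  500 → 3200 m (environment, 12.3°C/km): ΔT = -12.3 × 2.7 = -33.21°C → T = -7.81°C
T_parcel − T_env = 3.98 − (-7.81) = +11.79°C

+11.79°C (parcel warmer than environment)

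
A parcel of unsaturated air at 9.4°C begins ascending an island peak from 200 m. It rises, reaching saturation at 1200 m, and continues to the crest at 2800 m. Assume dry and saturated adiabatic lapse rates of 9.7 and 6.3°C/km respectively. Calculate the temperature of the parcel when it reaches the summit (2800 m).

From 200 m to 1200 m (dry): cools by 9.7 × 1 = 9.7°C, giving -0.3°C.
From 1200 m to 2800 m (saturated): cools by 6.3 × 1.6 = 10.08°C, giving -10.38°C.

-10.38°C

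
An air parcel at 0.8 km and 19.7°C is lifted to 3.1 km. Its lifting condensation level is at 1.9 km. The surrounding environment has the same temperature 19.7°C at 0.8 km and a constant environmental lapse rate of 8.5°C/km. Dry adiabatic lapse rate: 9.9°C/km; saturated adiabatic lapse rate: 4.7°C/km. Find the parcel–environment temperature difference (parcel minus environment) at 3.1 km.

+3.02°C (parcel warmer than environment)

Parcel:
  800–1900 m, dry: Δz = 1.1 km ⇒ ΔT = -10.89°C; T = 8.81°C
  1900–3100 m, saturated: Δz = 1.2 km ⇒ ΔT = -5.64°C; T = 3.17°C
Environment:
  800–3100 m, environment: Δz = 2.3 km ⇒ ΔT = -19.55°C; T = 0.15°C
T_parcel − T_env = 3.17 − 0.15 = +3.02°C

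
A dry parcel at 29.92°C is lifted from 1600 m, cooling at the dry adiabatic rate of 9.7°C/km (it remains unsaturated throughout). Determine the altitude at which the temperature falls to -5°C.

Height above start = (29.92 − (-5)) / 9.7 = 3.6 km
Altitude = 1600 m + 3600 m = 5200 m

5200 m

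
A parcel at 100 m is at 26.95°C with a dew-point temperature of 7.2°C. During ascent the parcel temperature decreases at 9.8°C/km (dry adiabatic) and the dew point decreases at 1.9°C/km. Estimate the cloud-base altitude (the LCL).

2600 m

T and T_d converge at 9.8 − 1.9 = 7.9°C per km
Height above start = (26.95 − 7.2) / 7.9 = 2.5 km
LCL altitude = 100 m + 2500 m = 2600 m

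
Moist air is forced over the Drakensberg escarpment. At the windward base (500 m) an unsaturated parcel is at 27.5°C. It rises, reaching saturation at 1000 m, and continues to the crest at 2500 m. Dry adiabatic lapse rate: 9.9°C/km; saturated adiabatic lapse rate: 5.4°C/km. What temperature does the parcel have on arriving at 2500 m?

Dry to 1000 m: -9.9 × 0.5 km = -4.95°C, so T = 22.55°C.
Saturated to 2500 m: -5.4 × 1.5 km = -8.1°C, so T = 14.45°C.

14.45°C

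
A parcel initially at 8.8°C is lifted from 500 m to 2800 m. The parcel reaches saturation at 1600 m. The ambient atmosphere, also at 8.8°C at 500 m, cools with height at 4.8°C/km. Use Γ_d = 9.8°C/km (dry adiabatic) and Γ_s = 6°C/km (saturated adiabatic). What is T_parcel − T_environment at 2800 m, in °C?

-6.94°C (parcel cooler than environment)

Parcel:
  500–1600 m, dry: Δz = 1.1 km ⇒ ΔT = -10.78°C; T = -1.98°C
  1600–2800 m, saturated: Δz = 1.2 km ⇒ ΔT = -7.2°C; T = -9.18°C
Environment:
  500–2800 m, environment: Δz = 2.3 km ⇒ ΔT = -11.04°C; T = -2.24°C
T_parcel − T_env = -9.18 − (-2.24) = -6.94°C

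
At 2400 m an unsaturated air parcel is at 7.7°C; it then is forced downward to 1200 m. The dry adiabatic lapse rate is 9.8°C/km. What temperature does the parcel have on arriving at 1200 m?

2400–1200 m, dry adiabatic: Δz = 1.2 km ⇒ ΔT = +11.76°C; T = 19.46°C

19.46°C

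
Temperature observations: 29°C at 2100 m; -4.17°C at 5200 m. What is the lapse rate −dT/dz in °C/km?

10.7°C/km

Γ = −ΔT/Δz = (29 − (-4.17)) / (5200 − 2100) m
  = 33.17°C / 3.1 km = 10.7°C/km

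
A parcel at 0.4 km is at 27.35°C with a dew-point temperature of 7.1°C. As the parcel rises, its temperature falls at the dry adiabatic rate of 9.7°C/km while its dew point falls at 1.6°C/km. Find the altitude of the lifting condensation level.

T and T_d converge at 9.7 − 1.6 = 8.1°C per km
Height above start = (27.35 − 7.1) / 8.1 = 2.5 km
LCL altitude = 400 m + 2500 m = 2900 m

2.9 km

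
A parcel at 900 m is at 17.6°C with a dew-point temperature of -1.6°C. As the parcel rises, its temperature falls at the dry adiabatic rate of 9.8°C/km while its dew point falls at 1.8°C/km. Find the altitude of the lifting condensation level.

3300 m

T and T_d converge at 9.8 − 1.8 = 8°C per km
Height above start = (17.6 − (-1.6)) / 8 = 2.4 km
LCL altitude = 900 m + 2400 m = 3300 m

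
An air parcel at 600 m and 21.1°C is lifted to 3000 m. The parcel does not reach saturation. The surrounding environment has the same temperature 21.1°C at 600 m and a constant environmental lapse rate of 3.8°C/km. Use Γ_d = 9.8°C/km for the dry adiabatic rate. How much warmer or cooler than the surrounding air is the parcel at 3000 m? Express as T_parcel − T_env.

Parcel:
  600–3000 m, dry: Δz = 2.4 km ⇒ ΔT = -23.52°C; T = -2.42°C
Environment:
  600–3000 m, environment: Δz = 2.4 km ⇒ ΔT = -9.12°C; T = 11.98°C
T_parcel − T_env = -2.42 − 11.98 = -14.4°C

-14.4°C (parcel cooler than environment)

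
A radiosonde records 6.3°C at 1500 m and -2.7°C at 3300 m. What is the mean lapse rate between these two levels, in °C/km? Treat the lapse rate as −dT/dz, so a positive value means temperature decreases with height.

Γ = −ΔT/Δz = (6.3 − (-2.7)) / (3300 − 1500) m
  = 9°C / 1.8 km = 5°C/km

5°C/km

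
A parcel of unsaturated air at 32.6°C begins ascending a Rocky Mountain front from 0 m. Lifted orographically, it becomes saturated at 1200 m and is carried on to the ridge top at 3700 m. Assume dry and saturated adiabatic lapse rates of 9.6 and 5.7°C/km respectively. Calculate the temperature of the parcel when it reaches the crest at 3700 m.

6.83°C

Dry to 1200 m: -9.6 × 1.2 km = -11.52°C, so T = 21.08°C.
Saturated to 3700 m: -5.7 × 2.5 km = -14.25°C, so T = 6.83°C.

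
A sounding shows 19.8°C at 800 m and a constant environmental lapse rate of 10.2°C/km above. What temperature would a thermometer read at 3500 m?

800–3500 m, environmental: Δz = 2.7 km ⇒ ΔT = -27.54°C; T = -7.74°C

-7.74°C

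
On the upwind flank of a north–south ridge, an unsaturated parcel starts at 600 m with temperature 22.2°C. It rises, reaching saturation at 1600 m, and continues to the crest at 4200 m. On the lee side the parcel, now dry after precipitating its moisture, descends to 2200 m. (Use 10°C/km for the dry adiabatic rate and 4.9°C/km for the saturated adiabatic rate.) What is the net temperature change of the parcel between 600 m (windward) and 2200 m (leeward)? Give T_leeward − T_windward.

-2.74°C

Dry to 1600 m: -10 × 1 km = -10°C, so T = 12.2°C.
Saturated to 4200 m: -4.9 × 2.6 km = -12.74°C, so T = -0.54°C.
Dry descent to 2200 m: +10 × 2 km = +20°C, so T = 19.46°C.
Net change vs windward start: 19.46 − 22.2 = -2.74°C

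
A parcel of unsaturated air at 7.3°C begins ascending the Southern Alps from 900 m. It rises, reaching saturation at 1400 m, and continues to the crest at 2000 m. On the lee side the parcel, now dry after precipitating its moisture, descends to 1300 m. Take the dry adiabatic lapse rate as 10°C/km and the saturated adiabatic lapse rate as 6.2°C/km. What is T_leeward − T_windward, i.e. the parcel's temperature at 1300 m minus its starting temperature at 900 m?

-1.72°C

900 → 1400 m (dry, 10°C/km): ΔT = -10 × 0.5 = -5°C → T = 2.3°C
1400 → 2000 m (saturated, 6.2°C/km): ΔT = -6.2 × 0.6 = -3.72°C → T = -1.42°C
2000 → 1300 m (dry descent, 10°C/km): ΔT = +10 × 0.7 = +7°C → T = 5.58°C
Net change vs windward start: 5.58 − 7.3 = -1.72°C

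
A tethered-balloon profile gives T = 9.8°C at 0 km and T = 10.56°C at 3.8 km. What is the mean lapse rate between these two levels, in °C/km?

-0.2°C/km

Γ = −ΔT/Δz = (9.8 − 10.56) / (3800 − 0) m
  = -0.76°C / 3.8 km = -0.2°C/km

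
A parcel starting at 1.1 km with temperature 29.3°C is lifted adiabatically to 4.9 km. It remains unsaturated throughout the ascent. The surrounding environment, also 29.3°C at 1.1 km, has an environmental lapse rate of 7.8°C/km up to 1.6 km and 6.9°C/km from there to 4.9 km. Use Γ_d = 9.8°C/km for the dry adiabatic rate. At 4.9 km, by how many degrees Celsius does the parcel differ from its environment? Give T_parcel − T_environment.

Parcel:
  From 1100 m to 4900 m (dry): cools by 9.8 × 3.8 = 37.24°C, giving -7.94°C.
Environment:
  From 1100 m to 1600 m (environment, lower layer): cools by 7.8 × 0.5 = 3.9°C, giving 25.4°C.
  From 1600 m to 4900 m (environment, upper layer): cools by 6.9 × 3.3 = 22.77°C, giving 2.63°C.
T_parcel − T_env = -7.94 − 2.63 = -10.57°C

-10.57°C (parcel cooler than environment)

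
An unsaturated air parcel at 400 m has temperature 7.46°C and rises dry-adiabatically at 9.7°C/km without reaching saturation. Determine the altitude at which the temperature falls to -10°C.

2200 m

Height above start = (7.46 − (-10)) / 9.7 = 1.8 km
Altitude = 400 m + 1800 m = 2200 m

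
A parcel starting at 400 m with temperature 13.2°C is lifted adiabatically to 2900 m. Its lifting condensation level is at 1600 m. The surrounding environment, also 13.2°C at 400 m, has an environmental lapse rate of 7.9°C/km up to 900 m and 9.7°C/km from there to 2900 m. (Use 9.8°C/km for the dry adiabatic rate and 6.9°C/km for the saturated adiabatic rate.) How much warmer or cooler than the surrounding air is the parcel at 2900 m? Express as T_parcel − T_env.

Parcel:
  Dry to 1600 m: -9.8 × 1.2 km = -11.76°C, so T = 1.44°C.
  Saturated to 2900 m: -6.9 × 1.3 km = -8.97°C, so T = -7.53°C.
Environment:
  Environment, lower layer to 900 m: -7.9 × 0.5 km = -3.95°C, so T = 9.25°C.
  Environment, upper layer to 2900 m: -9.7 × 2 km = -19.4°C, so T = -10.15°C.
T_parcel − T_env = -7.53 − (-10.15) = +2.62°C

+2.62°C (parcel warmer than environment)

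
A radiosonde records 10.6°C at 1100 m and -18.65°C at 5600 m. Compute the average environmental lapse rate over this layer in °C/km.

6.5°C/km

Γ = −ΔT/Δz = (10.6 − (-18.65)) / (5600 − 1100) m
  = 29.25°C / 4.5 km = 6.5°C/km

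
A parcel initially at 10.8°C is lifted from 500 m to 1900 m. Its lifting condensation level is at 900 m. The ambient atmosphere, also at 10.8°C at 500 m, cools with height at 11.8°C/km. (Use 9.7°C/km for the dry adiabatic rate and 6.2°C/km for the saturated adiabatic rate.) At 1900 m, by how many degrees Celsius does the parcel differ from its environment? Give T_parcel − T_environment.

+6.44°C (parcel warmer than environment)

Parcel:
  500–900 m, dry: Δz = 0.4 km ⇒ ΔT = -3.88°C; T = 6.92°C
  900–1900 m, saturated: Δz = 1 km ⇒ ΔT = -6.2°C; T = 0.72°C
Environment:
  500–1900 m, environment: Δz = 1.4 km ⇒ ΔT = -16.52°C; T = -5.72°C
T_parcel − T_env = 0.72 − (-5.72) = +6.44°C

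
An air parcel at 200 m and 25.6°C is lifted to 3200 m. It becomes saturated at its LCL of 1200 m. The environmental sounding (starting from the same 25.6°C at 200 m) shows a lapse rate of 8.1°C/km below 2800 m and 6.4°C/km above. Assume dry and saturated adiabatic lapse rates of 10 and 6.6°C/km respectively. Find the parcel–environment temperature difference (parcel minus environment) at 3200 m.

Parcel:
  200 → 1200 m (dry, 10°C/km): ΔT = -10 × 1 = -10°C → T = 15.6°C
  1200 → 3200 m (saturated, 6.6°C/km): ΔT = -6.6 × 2 = -13.2°C → T = 2.4°C
Environment:
  200 → 2800 m (environment, lower layer, 8.1°C/km): ΔT = -8.1 × 2.6 = -21.06°C → T = 4.54°C
  2800 → 3200 m (environment, upper layer, 6.4°C/km): ΔT = -6.4 × 0.4 = -2.56°C → T = 1.98°C
T_parcel − T_env = 2.4 − 1.98 = +0.42°C

+0.42°C (parcel warmer than environment)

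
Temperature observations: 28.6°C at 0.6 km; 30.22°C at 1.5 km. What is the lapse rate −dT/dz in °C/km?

-1.8°C/km

Γ = −ΔT/Δz = (28.6 − 30.22) / (1500 − 600) m
  = -1.62°C / 0.9 km = -1.8°C/km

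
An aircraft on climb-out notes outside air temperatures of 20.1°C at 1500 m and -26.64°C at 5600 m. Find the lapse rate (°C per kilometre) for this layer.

Γ = −ΔT/Δz = (20.1 − (-26.64)) / (5600 − 1500) m
  = 46.74°C / 4.1 km = 11.4°C/km

11.4°C/km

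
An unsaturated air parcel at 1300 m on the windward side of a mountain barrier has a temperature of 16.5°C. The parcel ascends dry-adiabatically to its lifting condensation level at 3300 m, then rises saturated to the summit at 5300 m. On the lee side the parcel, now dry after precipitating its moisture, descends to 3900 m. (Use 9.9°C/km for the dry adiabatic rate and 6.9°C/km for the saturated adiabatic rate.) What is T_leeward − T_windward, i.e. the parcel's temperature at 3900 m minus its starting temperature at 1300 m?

Dry to 3300 m: -9.9 × 2 km = -19.8°C, so T = -3.3°C.
Saturated to 5300 m: -6.9 × 2 km = -13.8°C, so T = -17.1°C.
Dry descent to 3900 m: +9.9 × 1.4 km = +13.86°C, so T = -3.24°C.
Net change vs windward start: -3.24 − 16.5 = -19.74°C

-19.74°C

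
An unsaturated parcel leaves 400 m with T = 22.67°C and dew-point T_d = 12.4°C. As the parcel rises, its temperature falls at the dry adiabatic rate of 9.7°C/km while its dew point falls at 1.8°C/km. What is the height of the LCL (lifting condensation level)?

1700 m

T and T_d converge at 9.7 − 1.8 = 7.9°C per km
Height above start = (22.67 − 12.4) / 7.9 = 1.3 km
LCL altitude = 400 m + 1300 m = 1700 m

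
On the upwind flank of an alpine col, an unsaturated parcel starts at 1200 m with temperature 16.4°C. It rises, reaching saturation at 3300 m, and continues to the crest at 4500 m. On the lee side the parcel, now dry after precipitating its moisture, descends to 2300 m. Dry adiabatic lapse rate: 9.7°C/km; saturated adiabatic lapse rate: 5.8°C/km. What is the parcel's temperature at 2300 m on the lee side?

1200–3300 m, dry: Δz = 2.1 km ⇒ ΔT = -20.37°C; T = -3.97°C
3300–4500 m, saturated: Δz = 1.2 km ⇒ ΔT = -6.96°C; T = -10.93°C
4500–2300 m, dry descent: Δz = 2.2 km ⇒ ΔT = +21.34°C; T = 10.41°C

10.41°C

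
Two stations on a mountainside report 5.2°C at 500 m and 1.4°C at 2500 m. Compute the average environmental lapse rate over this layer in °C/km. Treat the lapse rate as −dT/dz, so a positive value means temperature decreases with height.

1.9°C/km

Γ = −ΔT/Δz = (5.2 − 1.4) / (2500 − 500) m
  = 3.8°C / 2 km = 1.9°C/km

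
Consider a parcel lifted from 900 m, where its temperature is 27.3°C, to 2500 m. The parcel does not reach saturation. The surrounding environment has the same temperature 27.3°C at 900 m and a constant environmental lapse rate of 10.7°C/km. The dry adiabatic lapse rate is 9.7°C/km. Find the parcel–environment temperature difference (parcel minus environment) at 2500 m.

+1.6°C (parcel warmer than environment)

Parcel:
  From 900 m to 2500 m (dry): cools by 9.7 × 1.6 = 15.52°C, giving 11.78°C.
Environment:
  From 900 m to 2500 m (environment): cools by 10.7 × 1.6 = 17.12°C, giving 10.18°C.
T_parcel − T_env = 11.78 − 10.18 = +1.6°C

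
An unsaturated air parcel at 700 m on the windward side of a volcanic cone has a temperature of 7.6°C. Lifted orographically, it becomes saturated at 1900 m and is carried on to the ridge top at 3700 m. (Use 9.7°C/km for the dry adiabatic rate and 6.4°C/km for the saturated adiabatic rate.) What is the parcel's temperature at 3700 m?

-15.56°C

From 700 m to 1900 m (dry): cools by 9.7 × 1.2 = 11.64°C, giving -4.04°C.
From 1900 m to 3700 m (saturated): cools by 6.4 × 1.8 = 11.52°C, giving -15.56°C.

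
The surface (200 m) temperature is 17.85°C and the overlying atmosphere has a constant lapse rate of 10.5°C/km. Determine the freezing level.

Height above start = (17.85 − 0) / 10.5 = 1.7 km
Altitude = 200 m + 1700 m = 1900 m

1900 m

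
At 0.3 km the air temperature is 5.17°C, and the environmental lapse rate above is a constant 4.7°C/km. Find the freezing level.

1.4 km

Height above start = (5.17 − 0) / 4.7 = 1.1 km
Altitude = 300 m + 1100 m = 1400 m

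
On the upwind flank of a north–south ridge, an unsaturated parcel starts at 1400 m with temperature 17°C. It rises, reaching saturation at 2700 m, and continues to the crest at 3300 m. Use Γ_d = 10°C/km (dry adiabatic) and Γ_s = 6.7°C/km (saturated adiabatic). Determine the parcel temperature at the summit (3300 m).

1400–2700 m, dry: Δz = 1.3 km ⇒ ΔT = -13°C; T = 4°C
2700–3300 m, saturated: Δz = 0.6 km ⇒ ΔT = -4.02°C; T = -0.02°C

-0.02°C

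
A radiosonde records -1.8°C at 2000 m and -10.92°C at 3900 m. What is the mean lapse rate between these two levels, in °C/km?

Γ = −ΔT/Δz = (-1.8 − (-10.92)) / (3900 − 2000) m
  = 9.12°C / 1.9 km = 4.8°C/km

4.8°C/km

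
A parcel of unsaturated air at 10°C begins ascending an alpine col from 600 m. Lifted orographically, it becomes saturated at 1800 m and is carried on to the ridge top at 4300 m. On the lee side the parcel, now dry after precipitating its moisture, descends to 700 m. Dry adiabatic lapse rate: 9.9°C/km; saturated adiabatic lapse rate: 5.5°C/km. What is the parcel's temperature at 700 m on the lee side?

20.01°C

Dry to 1800 m: -9.9 × 1.2 km = -11.88°C, so T = -1.88°C.
Saturated to 4300 m: -5.5 × 2.5 km = -13.75°C, so T = -15.63°C.
Dry descent to 700 m: +9.9 × 3.6 km = +35.64°C, so T = 20.01°C.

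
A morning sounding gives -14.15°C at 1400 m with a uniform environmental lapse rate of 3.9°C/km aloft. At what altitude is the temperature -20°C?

2900 m

Height above start = (-14.15 − (-20)) / 3.9 = 1.5 km
Altitude = 1400 m + 1500 m = 2900 m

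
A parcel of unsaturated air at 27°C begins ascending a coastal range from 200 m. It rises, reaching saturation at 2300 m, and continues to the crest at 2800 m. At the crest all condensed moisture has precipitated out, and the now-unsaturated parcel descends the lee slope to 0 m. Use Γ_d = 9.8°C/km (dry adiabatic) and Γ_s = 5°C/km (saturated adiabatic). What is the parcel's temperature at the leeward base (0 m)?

31.36°C

Dry to 2300 m: -9.8 × 2.1 km = -20.58°C, so T = 6.42°C.
Saturated to 2800 m: -5 × 0.5 km = -2.5°C, so T = 3.92°C.
Dry descent to 0 m: +9.8 × 2.8 km = +27.44°C, so T = 31.36°C.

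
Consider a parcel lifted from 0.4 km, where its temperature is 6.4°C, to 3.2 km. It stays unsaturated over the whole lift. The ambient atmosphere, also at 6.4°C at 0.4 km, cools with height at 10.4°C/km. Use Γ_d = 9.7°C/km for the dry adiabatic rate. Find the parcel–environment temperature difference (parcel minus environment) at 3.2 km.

+1.96°C (parcel warmer than environment)

Parcel:
  Dry to 3200 m: -9.7 × 2.8 km = -27.16°C, so T = -20.76°C.
Environment:
  Environment to 3200 m: -10.4 × 2.8 km = -29.12°C, so T = -22.72°C.
T_parcel − T_env = -20.76 − (-22.72) = +1.96°C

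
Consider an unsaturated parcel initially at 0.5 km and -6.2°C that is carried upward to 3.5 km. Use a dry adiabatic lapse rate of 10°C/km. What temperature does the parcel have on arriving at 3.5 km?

Dry adiabatic to 3500 m: -10 × 3 km = -30°C, so T = -36.2°C.

-36.2°C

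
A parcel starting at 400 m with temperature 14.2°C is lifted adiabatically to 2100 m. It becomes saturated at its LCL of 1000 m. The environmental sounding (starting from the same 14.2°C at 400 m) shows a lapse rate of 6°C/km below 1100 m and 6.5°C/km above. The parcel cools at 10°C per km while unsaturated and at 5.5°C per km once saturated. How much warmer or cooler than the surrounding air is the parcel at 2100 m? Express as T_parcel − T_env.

-1.35°C (parcel cooler than environment)

Parcel:
  Dry to 1000 m: -10 × 0.6 km = -6°C, so T = 8.2°C.
  Saturated to 2100 m: -5.5 × 1.1 km = -6.05°C, so T = 2.15°C.
Environment:
  Environment, lower layer to 1100 m: -6 × 0.7 km = -4.2°C, so T = 10°C.
  Environment, upper layer to 2100 m: -6.5 × 1 km = -6.5°C, so T = 3.5°C.
T_parcel − T_env = 2.15 − 3.5 = -1.35°C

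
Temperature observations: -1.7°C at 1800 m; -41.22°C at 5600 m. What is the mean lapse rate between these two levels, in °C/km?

10.4°C/km

Γ = −ΔT/Δz = (-1.7 − (-41.22)) / (5600 − 1800) m
  = 39.52°C / 3.8 km = 10.4°C/km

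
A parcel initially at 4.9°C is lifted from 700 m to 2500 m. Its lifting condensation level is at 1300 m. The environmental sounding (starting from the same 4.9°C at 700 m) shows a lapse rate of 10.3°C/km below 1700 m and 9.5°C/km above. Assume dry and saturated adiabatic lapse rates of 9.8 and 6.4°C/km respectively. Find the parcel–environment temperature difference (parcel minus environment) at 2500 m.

+4.34°C (parcel warmer than environment)

Parcel:
  700 → 1300 m (dry, 9.8°C/km): ΔT = -9.8 × 0.6 = -5.88°C → T = -0.98°C
  1300 → 2500 m (saturated, 6.4°C/km): ΔT = -6.4 × 1.2 = -7.68°C → T = -8.66°C
Environment:
  700 → 1700 m (environment, lower layer, 10.3°C/km): ΔT = -10.3 × 1 = -10.3°C → T = -5.4°C
  1700 → 2500 m (environment, upper layer, 9.5°C/km): ΔT = -9.5 × 0.8 = -7.6°C → T = -13°C
T_parcel − T_env = -8.66 − (-13) = +4.34°C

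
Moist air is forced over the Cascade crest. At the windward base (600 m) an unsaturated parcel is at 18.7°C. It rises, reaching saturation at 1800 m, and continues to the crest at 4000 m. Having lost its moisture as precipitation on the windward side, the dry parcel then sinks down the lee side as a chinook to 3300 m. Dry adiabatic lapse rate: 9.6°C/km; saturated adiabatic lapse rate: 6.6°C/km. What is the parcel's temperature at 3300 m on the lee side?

600 → 1800 m (dry, 9.6°C/km): ΔT = -9.6 × 1.2 = -11.52°C → T = 7.18°C
1800 → 4000 m (saturated, 6.6°C/km): ΔT = -6.6 × 2.2 = -14.52°C → T = -7.34°C
4000 → 3300 m (dry descent, 9.6°C/km): ΔT = +9.6 × 0.7 = +6.72°C → T = -0.62°C

-0.62°C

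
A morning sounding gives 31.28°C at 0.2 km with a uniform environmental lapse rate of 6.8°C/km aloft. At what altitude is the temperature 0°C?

Height above start = (31.28 − 0) / 6.8 = 4.6 km
Altitude = 200 m + 4600 m = 4800 m

4.8 km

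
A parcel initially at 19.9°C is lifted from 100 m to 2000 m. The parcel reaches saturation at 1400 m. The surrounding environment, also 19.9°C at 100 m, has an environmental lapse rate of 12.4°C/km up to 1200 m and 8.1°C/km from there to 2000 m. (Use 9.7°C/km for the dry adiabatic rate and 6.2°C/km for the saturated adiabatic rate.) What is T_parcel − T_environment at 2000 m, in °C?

Parcel:
  Dry to 1400 m: -9.7 × 1.3 km = -12.61°C, so T = 7.29°C.
  Saturated to 2000 m: -6.2 × 0.6 km = -3.72°C, so T = 3.57°C.
Environment:
  Environment, lower layer to 1200 m: -12.4 × 1.1 km = -13.64°C, so T = 6.26°C.
  Environment, upper layer to 2000 m: -8.1 × 0.8 km = -6.48°C, so T = -0.22°C.
T_parcel − T_env = 3.57 − (-0.22) = +3.79°C

+3.79°C (parcel warmer than environment)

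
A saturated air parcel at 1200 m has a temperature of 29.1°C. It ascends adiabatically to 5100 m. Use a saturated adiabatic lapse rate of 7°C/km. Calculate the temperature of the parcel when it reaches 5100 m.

From 1200 m to 5100 m (saturated adiabatic): cools by 7 × 3.9 = 27.3°C, giving 1.8°C.

1.8°C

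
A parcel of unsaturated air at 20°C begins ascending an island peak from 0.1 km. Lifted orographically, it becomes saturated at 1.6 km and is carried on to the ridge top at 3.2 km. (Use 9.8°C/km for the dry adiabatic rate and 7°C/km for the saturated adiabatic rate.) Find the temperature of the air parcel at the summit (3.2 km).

100 → 1600 m (dry, 9.8°C/km): ΔT = -9.8 × 1.5 = -14.7°C → T = 5.3°C
1600 → 3200 m (saturated, 7°C/km): ΔT = -7 × 1.6 = -11.2°C → T = -5.9°C

-5.9°C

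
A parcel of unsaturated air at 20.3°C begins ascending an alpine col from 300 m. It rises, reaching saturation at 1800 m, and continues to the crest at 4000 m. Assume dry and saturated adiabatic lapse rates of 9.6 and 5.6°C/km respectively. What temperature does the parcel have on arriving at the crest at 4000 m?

300 → 1800 m (dry, 9.6°C/km): ΔT = -9.6 × 1.5 = -14.4°C → T = 5.9°C
1800 → 4000 m (saturated, 5.6°C/km): ΔT = -5.6 × 2.2 = -12.32°C → T = -6.42°C

-6.42°C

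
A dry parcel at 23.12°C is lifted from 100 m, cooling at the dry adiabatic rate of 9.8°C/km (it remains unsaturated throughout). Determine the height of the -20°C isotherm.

Height above start = (23.12 − (-20)) / 9.8 = 4.4 km
Altitude = 100 m + 4400 m = 4500 m

4500 m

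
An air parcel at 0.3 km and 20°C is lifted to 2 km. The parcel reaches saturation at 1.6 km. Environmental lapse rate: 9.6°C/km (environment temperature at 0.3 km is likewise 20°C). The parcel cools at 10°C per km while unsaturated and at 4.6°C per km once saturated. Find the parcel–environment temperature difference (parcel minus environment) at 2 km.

+1.48°C (parcel warmer than environment)

Parcel:
  300–1600 m, dry: Δz = 1.3 km ⇒ ΔT = -13°C; T = 7°C
  1600–2000 m, saturated: Δz = 0.4 km ⇒ ΔT = -1.84°C; T = 5.16°C
Environment:
  300–2000 m, environment: Δz = 1.7 km ⇒ ΔT = -16.32°C; T = 3.68°C
T_parcel − T_env = 5.16 − 3.68 = +1.48°C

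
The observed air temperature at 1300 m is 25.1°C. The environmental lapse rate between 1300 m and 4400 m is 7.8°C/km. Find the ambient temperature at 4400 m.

0.92°C

1300–4400 m, environmental: Δz = 3.1 km ⇒ ΔT = -24.18°C; T = 0.92°C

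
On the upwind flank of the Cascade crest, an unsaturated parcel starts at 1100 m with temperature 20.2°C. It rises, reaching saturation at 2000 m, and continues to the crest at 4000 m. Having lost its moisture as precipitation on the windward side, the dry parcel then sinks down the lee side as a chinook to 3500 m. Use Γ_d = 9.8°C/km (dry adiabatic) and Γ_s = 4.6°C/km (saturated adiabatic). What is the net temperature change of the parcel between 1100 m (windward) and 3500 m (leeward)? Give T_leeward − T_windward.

Dry to 2000 m: -9.8 × 0.9 km = -8.82°C, so T = 11.38°C.
Saturated to 4000 m: -4.6 × 2 km = -9.2°C, so T = 2.18°C.
Dry descent to 3500 m: +9.8 × 0.5 km = +4.9°C, so T = 7.08°C.
Net change vs windward start: 7.08 − 20.2 = -13.12°C

-13.12°C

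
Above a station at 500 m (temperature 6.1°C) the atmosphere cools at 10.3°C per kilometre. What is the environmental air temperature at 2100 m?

-10.38°C

From 500 m to 2100 m (environmental): cools by 10.3 × 1.6 = 16.48°C, giving -10.38°C.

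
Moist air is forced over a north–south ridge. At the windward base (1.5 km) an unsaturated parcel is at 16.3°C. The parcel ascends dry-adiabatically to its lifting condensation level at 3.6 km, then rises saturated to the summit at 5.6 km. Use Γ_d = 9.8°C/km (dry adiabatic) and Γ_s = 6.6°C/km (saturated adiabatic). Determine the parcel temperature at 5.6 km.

From 1500 m to 3600 m (dry): cools by 9.8 × 2.1 = 20.58°C, giving -4.28°C.
From 3600 m to 5600 m (saturated): cools by 6.6 × 2 = 13.2°C, giving -17.48°C.

-17.48°C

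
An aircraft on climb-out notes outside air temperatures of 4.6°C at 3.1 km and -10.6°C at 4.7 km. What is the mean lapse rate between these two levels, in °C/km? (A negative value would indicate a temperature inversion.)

9.5°C/km

Γ = −ΔT/Δz = (4.6 − (-10.6)) / (4700 − 3100) m
  = 15.2°C / 1.6 km = 9.5°C/km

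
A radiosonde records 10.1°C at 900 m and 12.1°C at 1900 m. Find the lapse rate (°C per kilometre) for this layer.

Γ = −ΔT/Δz = (10.1 − 12.1) / (1900 − 900) m
  = -2°C / 1 km = -2°C/km

-2°C/km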